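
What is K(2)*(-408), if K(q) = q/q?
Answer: -408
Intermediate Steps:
K(q) = 1
K(2)*(-408) = 1*(-408) = -408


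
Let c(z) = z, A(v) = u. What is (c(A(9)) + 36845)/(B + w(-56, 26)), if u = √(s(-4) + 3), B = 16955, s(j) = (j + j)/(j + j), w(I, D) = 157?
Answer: 36847/17112 ≈ 2.1533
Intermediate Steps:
s(j) = 1 (s(j) = (2*j)/((2*j)) = (2*j)*(1/(2*j)) = 1)
u = 2 (u = √(1 + 3) = √4 = 2)
A(v) = 2
(c(A(9)) + 36845)/(B + w(-56, 26)) = (2 + 36845)/(16955 + 157) = 36847/17112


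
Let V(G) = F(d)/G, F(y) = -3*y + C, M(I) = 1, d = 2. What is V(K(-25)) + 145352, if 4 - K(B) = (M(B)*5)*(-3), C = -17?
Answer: 2761665/19 ≈ 1.4535e+5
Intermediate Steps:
F(y) = -17 - 3*y (F(y) = -3*y - 17 = -17 - 3*y)
K(B) = 19 (K(B) = 4 - 1*5*(-3) = 4 - 5*(-3) = 4 - 1*(-15) = 4 + 15 = 19)
V(G) = -23/G (V(G) = (-17 - 3*2)/G = (-17 - 6)/G = -23/G)
V(K(-25)) + 145352 = -23/19 + 145352 = 2761665/19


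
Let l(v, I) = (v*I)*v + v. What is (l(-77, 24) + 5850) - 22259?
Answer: 125810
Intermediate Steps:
l(v, I) = v + I*v² (l(v, I) = (I*v)*v + v = I*v² + v = v + I*v²)
(l(-77, 24) + 5850) - 22259 = (-77*(1 + 24*(-77)) + 5850) - 22259 = (-77*(1 - 1848) + 5850) - 22259 = (-77*(-1847) + 5850) - 22259 = (142219 + 5850) - 22259 = 148069 - 22259 = 125810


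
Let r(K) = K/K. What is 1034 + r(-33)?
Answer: 1035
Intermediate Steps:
r(K) = 1
1034 + r(-33) = 1034 + 1 = 1035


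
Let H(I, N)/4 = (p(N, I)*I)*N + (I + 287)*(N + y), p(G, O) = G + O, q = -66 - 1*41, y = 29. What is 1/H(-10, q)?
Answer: -1/587184 ≈ -1.7030e-6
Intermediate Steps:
q = -107 (q = -66 - 41 = -107)
H(I, N) = 4*(29 + N)*(287 + I) + 4*I*N*(I + N) (H(I, N) = 4*(((N + I)*I)*N + (I + 287)*(N + 29)) = 4*(((I + N)*I)*N + (287 + I)*(29 + N)) = 4*((I*(I + N))*N + (29 + N)*(287 + I)) = 4*(I*N*(I + N) + (29 + N)*(287 + I)) = 4*((29 + N)*(287 + I) + I*N*(I + N)) = 4*(29 + N)*(287 + I) + 4*I*N*(I + N))
1/H(-10, q) = 1/(33292 + 116*(-10) + 1148*(-107) + 4*(-10)*(-107) + 4*(-10)*(-107)*(-10 - 107)) = 1/(33292 - 1160 - 122836 + 4280 + 4*(-10)*(-107)*(-117)) = 1/(33292 - 1160 - 122836 + 4280 - 500760) = 1/(-587184) = -1/587184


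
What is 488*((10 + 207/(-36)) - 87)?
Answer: -40382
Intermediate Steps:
488*((10 + 207/(-36)) - 87) = 488*((10 + 207*(-1/36)) - 87) = 488*((10 - 23/4) - 87) = 488*(17/4 - 87) = 488*(-331/4) = -40382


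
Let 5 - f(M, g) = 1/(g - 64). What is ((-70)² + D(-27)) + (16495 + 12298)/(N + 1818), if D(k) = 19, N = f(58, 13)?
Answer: 458807549/92974 ≈ 4934.8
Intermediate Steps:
f(M, g) = 5 - 1/(-64 + g) (f(M, g) = 5 - 1/(g - 64) = 5 - 1/(-64 + g))
N = 256/51 (N = (-321 + 5*13)/(-64 + 13) = (-321 + 65)/(-51) = -1/51*(-256) = 256/51 ≈ 5.0196)
((-70)² + D(-27)) + (16495 + 12298)/(N + 1818) = ((-70)² + 19) + (16495 + 12298)/(256/51 + 1818) = (4900 + 19) + 28793/(92974/51) = 4919 + 28793*(51/92974) = 4919 + 1468443/92974 = 458807549/92974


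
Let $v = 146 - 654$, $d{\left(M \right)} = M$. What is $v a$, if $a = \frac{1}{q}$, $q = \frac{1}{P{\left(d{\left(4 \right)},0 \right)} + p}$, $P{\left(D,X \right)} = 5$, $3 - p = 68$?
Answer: $30480$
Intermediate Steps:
$p = -65$ ($p = 3 - 68 = -65$)
$v = -508$
$q = - \frac{1}{60}$ ($q = \frac{1}{5 - 65} = \frac{1}{-60} = - \frac{1}{60} \approx -0.016667$)
$a = -60$ ($a = \frac{1}{- \frac{1}{60}} = -60$)
$v a = \left(-508\right) \left(-60\right) = 30480$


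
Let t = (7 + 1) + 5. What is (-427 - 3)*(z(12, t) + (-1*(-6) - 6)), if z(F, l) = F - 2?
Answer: -4300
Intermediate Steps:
t = 13 (t = 8 + 5 = 13)
z(F, l) = -2 + F
(-427 - 3)*(z(12, t) + (-1*(-6) - 6)) = (-427 - 3)*((-2 + 12) + (-1*(-6) - 6)) = -430*(10 + (6 - 6)) = -430*(10 + 0) = -430*10 = -4300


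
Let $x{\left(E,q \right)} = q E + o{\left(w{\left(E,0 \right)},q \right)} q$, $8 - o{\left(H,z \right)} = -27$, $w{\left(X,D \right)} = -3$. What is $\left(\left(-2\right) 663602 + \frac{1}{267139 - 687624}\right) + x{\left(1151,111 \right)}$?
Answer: $- \frac{502714205631}{420485} \approx -1.1956 \cdot 10^{6}$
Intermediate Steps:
$o{\left(H,z \right)} = 35$ ($o{\left(H,z \right)} = 8 - -27 = 8 + 27 = 35$)
$x{\left(E,q \right)} = 35 q + E q$ ($x{\left(E,q \right)} = q E + 35 q = E q + 35 q = 35 q + E q$)
$\left(\left(-2\right) 663602 + \frac{1}{267139 - 687624}\right) + x{\left(1151,111 \right)} = \left(\left(-2\right) 663602 + \frac{1}{267139 - 687624}\right) + 111 \left(35 + 1151\right) = \left(-1327204 + \frac{1}{-420485}\right) + 111 \cdot 1186 = \left(-1327204 - \frac{1}{420485}\right) + 131646 = - \frac{558069373941}{420485} + 131646 = - \frac{502714205631}{420485}$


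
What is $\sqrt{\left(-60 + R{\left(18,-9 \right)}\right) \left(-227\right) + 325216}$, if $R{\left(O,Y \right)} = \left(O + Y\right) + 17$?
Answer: $\sqrt{332934} \approx 577.0$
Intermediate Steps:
$R{\left(O,Y \right)} = 17 + O + Y$
$\sqrt{\left(-60 + R{\left(18,-9 \right)}\right) \left(-227\right) + 325216} = \sqrt{\left(-60 + \left(17 + 18 - 9\right)\right) \left(-227\right) + 325216} = \sqrt{\left(-60 + 26\right) \left(-227\right) + 325216} = \sqrt{\left(-34\right) \left(-227\right) + 325216} = \sqrt{7718 + 325216} = \sqrt{332934}$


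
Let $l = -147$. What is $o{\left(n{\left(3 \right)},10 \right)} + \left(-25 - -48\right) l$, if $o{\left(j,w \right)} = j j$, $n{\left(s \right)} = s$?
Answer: $-3372$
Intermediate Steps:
$o{\left(j,w \right)} = j^{2}$
$o{\left(n{\left(3 \right)},10 \right)} + \left(-25 - -48\right) l = 3^{2} + \left(-25 - -48\right) \left(-147\right) = 9 + \left(-25 + 48\right) \left(-147\right) = 9 + 23 \left(-147\right) = 9 - 3381 = -3372$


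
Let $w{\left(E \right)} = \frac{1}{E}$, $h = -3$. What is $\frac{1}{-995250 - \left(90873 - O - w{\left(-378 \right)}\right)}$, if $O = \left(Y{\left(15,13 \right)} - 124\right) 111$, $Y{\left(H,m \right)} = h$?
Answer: $- \frac{378}{415883161} \approx -9.0891 \cdot 10^{-7}$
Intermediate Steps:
$Y{\left(H,m \right)} = -3$
$O = -14097$ ($O = \left(-3 - 124\right) 111 = \left(-127\right) 111 = -14097$)
$\frac{1}{-995250 - \left(90873 - O - w{\left(-378 \right)}\right)} = \frac{1}{-995250 - \left(104970 + \frac{1}{378}\right)} = \frac{1}{-995250 - \frac{39678661}{378}} = \frac{1}{- \frac{415883161}{378}} = - \frac{378}{415883161}$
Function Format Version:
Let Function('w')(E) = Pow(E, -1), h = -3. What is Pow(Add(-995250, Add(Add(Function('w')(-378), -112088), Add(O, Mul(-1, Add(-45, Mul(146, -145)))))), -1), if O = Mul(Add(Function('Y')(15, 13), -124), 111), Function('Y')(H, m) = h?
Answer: Rational(-378, 415883161) ≈ -9.0891e-7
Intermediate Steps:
Function('Y')(H, m) = -3
O = -14097 (O = Mul(Add(-3, -124), 111) = Mul(-127, 111) = -14097)
Pow(Add(-995250, Add(Add(Function('w')(-378), -112088), Add(O, Mul(-1, Add(-45, Mul(146, -145)))))), -1) = Pow(Add(-995250, Add(Add(Pow(-378, -1), -112088), Add(-14097, Mul(-1, Add(-45, Mul(146, -145)))))), -1) = Pow(Add(-995250, Add(Add(Rational(-1, 378), -112088), Add(-14097, Mul(-1, Add(-45, -21170))))), -1) = Pow(Add(-995250, Add(Rational(-42369265, 378), Add(-14097, Mul(-1, -21215)))), -1) = Pow(Add(-995250, Add(Rational(-42369265, 378), Add(-14097, 21215))), -1) = Pow(Add(-995250, Add(Rational(-42369265, 378), 7118)), -1) = Pow(Add(-995250, Rational(-39678661, 378)), -1) = Pow(Rational(-415883161, 378), -1) = Rational(-378, 415883161)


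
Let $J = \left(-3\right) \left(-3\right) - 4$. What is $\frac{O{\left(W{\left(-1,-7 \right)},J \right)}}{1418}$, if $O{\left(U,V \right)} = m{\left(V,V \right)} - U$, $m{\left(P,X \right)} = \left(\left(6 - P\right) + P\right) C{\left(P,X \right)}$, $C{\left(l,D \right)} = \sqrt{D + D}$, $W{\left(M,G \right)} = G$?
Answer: $\frac{7}{1418} + \frac{3 \sqrt{10}}{709} \approx 0.018317$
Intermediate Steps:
$C{\left(l,D \right)} = \sqrt{2} \sqrt{D}$ ($C{\left(l,D \right)} = \sqrt{2 D} = \sqrt{2} \sqrt{D}$)
$m{\left(P,X \right)} = 6 \sqrt{2} \sqrt{X}$ ($m{\left(P,X \right)} = \left(\left(6 - P\right) + P\right) \sqrt{2} \sqrt{X} = 6 \sqrt{2} \sqrt{X}$)
$J = 5$ ($J = 9 - 4 = 5$)
$O{\left(U,V \right)} = - U + 6 \sqrt{2} \sqrt{V}$ ($O{\left(U,V \right)} = 6 \sqrt{2} \sqrt{V} - U = - U + 6 \sqrt{2} \sqrt{V}$)
$\frac{O{\left(W{\left(-1,-7 \right)},J \right)}}{1418} = \frac{\left(-1\right) \left(-7\right) + 6 \sqrt{2} \sqrt{5}}{1418} = \left(7 + 6 \sqrt{10}\right) \frac{1}{1418} = \frac{7}{1418} + \frac{3 \sqrt{10}}{709}$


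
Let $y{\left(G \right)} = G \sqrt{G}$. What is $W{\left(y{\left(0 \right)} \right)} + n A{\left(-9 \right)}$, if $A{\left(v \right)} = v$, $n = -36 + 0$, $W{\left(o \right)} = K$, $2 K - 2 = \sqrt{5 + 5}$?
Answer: $325 + \frac{\sqrt{10}}{2} \approx 326.58$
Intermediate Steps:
$y{\left(G \right)} = G^{\frac{3}{2}}$
$K = 1 + \frac{\sqrt{10}}{2}$ ($K = 1 + \frac{\sqrt{5 + 5}}{2} = 1 + \frac{\sqrt{10}}{2} \approx 2.5811$)
$W{\left(o \right)} = 1 + \frac{\sqrt{10}}{2}$
$n = -36$
$W{\left(y{\left(0 \right)} \right)} + n A{\left(-9 \right)} = \left(1 + \frac{\sqrt{10}}{2}\right) - -324 = \left(1 + \frac{\sqrt{10}}{2}\right) + 324 = 325 + \frac{\sqrt{10}}{2}$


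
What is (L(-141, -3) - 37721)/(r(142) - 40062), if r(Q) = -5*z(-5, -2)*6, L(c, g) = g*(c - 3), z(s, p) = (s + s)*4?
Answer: 37289/38862 ≈ 0.95952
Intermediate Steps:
z(s, p) = 8*s (z(s, p) = (2*s)*4 = 8*s)
L(c, g) = g*(-3 + c)
r(Q) = 1200 (r(Q) = -40*(-5)*6 = -5*(-40)*6 = 200*6 = 1200)
(L(-141, -3) - 37721)/(r(142) - 40062) = (-3*(-3 - 141) - 37721)/(1200 - 40062) = (-3*(-144) - 37721)/(-38862) = (432 - 37721)*(-1/38862) = -37289*(-1/38862) = 37289/38862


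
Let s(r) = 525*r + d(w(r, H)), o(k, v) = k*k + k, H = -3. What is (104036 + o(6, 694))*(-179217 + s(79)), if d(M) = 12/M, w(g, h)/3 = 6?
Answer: -43007527472/3 ≈ -1.4336e+10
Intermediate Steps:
w(g, h) = 18 (w(g, h) = 3*6 = 18)
o(k, v) = k + k**2 (o(k, v) = k**2 + k = k + k**2)
s(r) = 2/3 + 525*r (s(r) = 525*r + 12/18 = 525*r + 12*(1/18) = 525*r + 2/3 = 2/3 + 525*r)
(104036 + o(6, 694))*(-179217 + s(79)) = (104036 + 6*(1 + 6))*(-179217 + (2/3 + 525*79)) = (104036 + 6*7)*(-179217 + (2/3 + 41475)) = (104036 + 42)*(-179217 + 124427/3) = 104078*(-413224/3) = -43007527472/3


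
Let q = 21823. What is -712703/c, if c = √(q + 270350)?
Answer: -712703*√292173/292173 ≈ -1318.5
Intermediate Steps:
c = √292173 (c = √(21823 + 270350) = √292173 ≈ 540.53)
-712703/c = -712703*√292173/292173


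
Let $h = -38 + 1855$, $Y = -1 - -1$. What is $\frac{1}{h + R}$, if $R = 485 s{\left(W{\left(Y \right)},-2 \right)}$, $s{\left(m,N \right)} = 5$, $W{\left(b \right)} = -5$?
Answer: $\frac{1}{4242} \approx 0.00023574$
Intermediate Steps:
$Y = 0$ ($Y = -1 + 1 = 0$)
$R = 2425$ ($R = 485 \cdot 5 = 2425$)
$h = 1817$
$\frac{1}{h + R} = \frac{1}{1817 + 2425} = \frac{1}{4242}$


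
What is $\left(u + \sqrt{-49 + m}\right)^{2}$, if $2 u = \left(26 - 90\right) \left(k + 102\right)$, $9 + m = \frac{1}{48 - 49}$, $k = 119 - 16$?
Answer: $\left(6560 - i \sqrt{59}\right)^{2} \approx 4.3034 \cdot 10^{7} - 1.008 \cdot 10^{5} i$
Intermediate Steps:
$k = 103$ ($k = 119 - 16 = 103$)
$m = -10$ ($m = -9 + \frac{1}{48 - 49} = -9 + \frac{1}{-1} = -9 - 1 = -10$)
$u = -6560$ ($u = \frac{\left(26 - 90\right) \left(103 + 102\right)}{2} = \frac{\left(-64\right) 205}{2} = \frac{1}{2} \left(-13120\right) = -6560$)
$\left(u + \sqrt{-49 + m}\right)^{2} = \left(-6560 + \sqrt{-49 - 10}\right)^{2} = \left(-6560 + \sqrt{-59}\right)^{2} = \left(-6560 + i \sqrt{59}\right)^{2}$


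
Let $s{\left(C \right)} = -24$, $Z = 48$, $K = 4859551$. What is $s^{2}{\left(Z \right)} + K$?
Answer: $4860127$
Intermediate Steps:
$s^{2}{\left(Z \right)} + K = \left(-24\right)^{2} + 4859551 = 576 + 4859551 = 4860127$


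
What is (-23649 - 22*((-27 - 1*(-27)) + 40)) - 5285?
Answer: -29814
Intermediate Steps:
(-23649 - 22*((-27 - 1*(-27)) + 40)) - 5285 = (-23649 - 22*((-27 + 27) + 40)) - 5285 = (-23649 - 22*(0 + 40)) - 5285 = (-23649 - 22*40) - 5285 = (-23649 - 880) - 5285 = -24529 - 5285 = -29814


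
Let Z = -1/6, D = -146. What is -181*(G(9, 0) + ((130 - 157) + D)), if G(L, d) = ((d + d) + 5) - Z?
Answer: 182267/6 ≈ 30378.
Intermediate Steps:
Z = -⅙ (Z = -1*⅙ = -⅙ ≈ -0.16667)
G(L, d) = 31/6 + 2*d (G(L, d) = ((d + d) + 5) - 1*(-⅙) = (2*d + 5) + ⅙ = (5 + 2*d) + ⅙ = 31/6 + 2*d)
-181*(G(9, 0) + ((130 - 157) + D)) = -181*((31/6 + 2*0) + ((130 - 157) - 146)) = -181*((31/6 + 0) + (-27 - 146)) = -181*(31/6 - 173) = -181*(-1007/6) = 182267/6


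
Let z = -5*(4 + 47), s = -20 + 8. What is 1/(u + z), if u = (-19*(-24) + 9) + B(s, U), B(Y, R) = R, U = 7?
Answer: 1/217 ≈ 0.0046083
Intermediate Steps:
s = -12
z = -255 (z = -5*51 = -255)
u = 472 (u = (-19*(-24) + 9) + 7 = (456 + 9) + 7 = 465 + 7 = 472)
1/(u + z) = 1/(472 - 255) = 1/217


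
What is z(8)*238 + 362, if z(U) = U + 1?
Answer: 2504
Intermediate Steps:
z(U) = 1 + U
z(8)*238 + 362 = (1 + 8)*238 + 362 = 9*238 + 362 = 2142 + 362 = 2504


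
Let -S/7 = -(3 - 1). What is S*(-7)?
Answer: -98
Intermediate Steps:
S = 14 (S = -(-7)*(3 - 1) = -(-7)*2 = -7*(-2) = 14)
S*(-7) = 14*(-7) = -98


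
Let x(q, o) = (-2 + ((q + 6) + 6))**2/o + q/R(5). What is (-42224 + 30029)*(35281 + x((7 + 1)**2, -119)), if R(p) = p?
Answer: -51151759209/119 ≈ -4.2985e+8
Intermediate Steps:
x(q, o) = q/5 + (10 + q)**2/o (x(q, o) = (-2 + ((q + 6) + 6))**2/o + q/5 = (-2 + ((6 + q) + 6))**2/o + q*(1/5) = (-2 + (12 + q))**2/o + q/5 = (10 + q)**2/o + q/5 = q/5 + (10 + q)**2/o)
(-42224 + 30029)*(35281 + x((7 + 1)**2, -119)) = (-42224 + 30029)*(35281 + ((7 + 1)**2/5 + (10 + (7 + 1)**2)**2/(-119))) = -12195*(35281 + ((1/5)*8**2 - (10 + 8**2)**2/119)) = -12195*(35281 + ((1/5)*64 - (10 + 64)**2/119)) = -12195*(35281 + (64/5 - 1/119*74**2)) = -12195*(35281 + (64/5 - 1/119*5476)) = -12195*(35281 + (64/5 - 5476/119)) = -12195*(35281 - 19764/595) = -12195*20972431/595 = -51151759209/119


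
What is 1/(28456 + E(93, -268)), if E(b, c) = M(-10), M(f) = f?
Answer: 1/28446 ≈ 3.5154e-5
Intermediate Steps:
E(b, c) = -10
1/(28456 + E(93, -268)) = 1/(28456 - 10) = 1/28446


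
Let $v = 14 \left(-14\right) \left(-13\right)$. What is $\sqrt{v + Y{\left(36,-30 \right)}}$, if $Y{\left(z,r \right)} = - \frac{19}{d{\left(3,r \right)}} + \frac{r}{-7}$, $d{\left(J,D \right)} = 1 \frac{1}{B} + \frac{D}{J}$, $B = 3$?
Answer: $\frac{\sqrt{105258139}}{203} \approx 50.54$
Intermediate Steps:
$d{\left(J,D \right)} = \frac{1}{3} + \frac{D}{J}$ ($d{\left(J,D \right)} = 1 \cdot \frac{1}{3} + \frac{D}{J} = \frac{1}{3} + \frac{D}{J}$)
$Y{\left(z,r \right)} = - \frac{19}{\frac{1}{3} + \frac{r}{3}} - \frac{r}{7}$ ($Y{\left(z,r \right)} = - \frac{19}{\frac{1}{3} \left(r + \frac{1}{3} \cdot 3\right)} + \frac{r}{-7} = - \frac{19}{\frac{1}{3} \left(r + 1\right)} + r \left(- \frac{1}{7}\right) = - \frac{19}{\frac{1}{3} \left(1 + r\right)} - \frac{r}{7} = - \frac{19}{\frac{1}{3} + \frac{r}{3}} - \frac{r}{7}$)
$v = 2548$ ($v = \left(-196\right) \left(-13\right) = 2548$)
$\sqrt{v + Y{\left(36,-30 \right)}} = \sqrt{2548 + \frac{-399 - - 30 \left(1 - 30\right)}{7 \left(1 - 30\right)}} = \sqrt{2548 + \frac{-399 - \left(-30\right) \left(-29\right)}{7 \left(-29\right)}} = \sqrt{2548 + \frac{1}{7} \left(- \frac{1}{29}\right) \left(-399 - 870\right)} = \sqrt{2548 + \frac{1}{7} \left(- \frac{1}{29}\right) \left(-1269\right)} = \sqrt{2548 + \frac{1269}{203}} = \sqrt{\frac{518513}{203}} = \frac{\sqrt{105258139}}{203}$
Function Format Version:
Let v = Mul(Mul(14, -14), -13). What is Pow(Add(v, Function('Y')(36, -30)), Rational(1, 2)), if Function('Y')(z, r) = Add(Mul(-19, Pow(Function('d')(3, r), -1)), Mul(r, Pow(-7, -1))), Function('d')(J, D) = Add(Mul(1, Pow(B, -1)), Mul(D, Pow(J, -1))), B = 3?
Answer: Mul(Rational(1, 203), Pow(105258139, Rational(1, 2))) ≈ 50.540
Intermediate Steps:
Function('d')(J, D) = Add(Rational(1, 3), Mul(D, Pow(J, -1))) (Function('d')(J, D) = Add(Mul(1, Pow(3, -1)), Mul(D, Pow(J, -1))) = Add(Mul(1, Rational(1, 3)), Mul(D, Pow(J, -1))) = Add(Rational(1, 3), Mul(D, Pow(J, -1))))
Function('Y')(z, r) = Add(Mul(-19, Pow(Add(Rational(1, 3), Mul(Rational(1, 3), r)), -1)), Mul(Rational(-1, 7), r)) (Function('Y')(z, r) = Add(Mul(-19, Pow(Mul(Pow(3, -1), Add(r, Mul(Rational(1, 3), 3))), -1)), Mul(r, Pow(-7, -1))) = Add(Mul(-19, Pow(Mul(Rational(1, 3), Add(r, 1)), -1)), Mul(r, Rational(-1, 7))) = Add(Mul(-19, Pow(Mul(Rational(1, 3), Add(1, r)), -1)), Mul(Rational(-1, 7), r)) = Add(Mul(-19, Pow(Add(Rational(1, 3), Mul(Rational(1, 3), r)), -1)), Mul(Rational(-1, 7), r)))
v = 2548 (v = Mul(-196, -13) = 2548)
Pow(Add(v, Function('Y')(36, -30)), Rational(1, 2)) = Pow(Add(2548, Mul(Rational(1, 7), Pow(Add(1, -30), -1), Add(-399, Mul(-1, -30, Add(1, -30))))), Rational(1, 2)) = Pow(Add(2548, Mul(Rational(1, 7), Pow(-29, -1), Add(-399, Mul(-1, -30, -29)))), Rational(1, 2)) = Pow(Add(2548, Mul(Rational(1, 7), Rational(-1, 29), Add(-399, -870))), Rational(1, 2)) = Pow(Add(2548, Mul(Rational(1, 7), Rational(-1, 29), -1269)), Rational(1, 2)) = Pow(Add(2548, Rational(1269, 203)), Rational(1, 2)) = Pow(Rational(518513, 203), Rational(1, 2)) = Mul(Rational(1, 203), Pow(105258139, Rational(1, 2)))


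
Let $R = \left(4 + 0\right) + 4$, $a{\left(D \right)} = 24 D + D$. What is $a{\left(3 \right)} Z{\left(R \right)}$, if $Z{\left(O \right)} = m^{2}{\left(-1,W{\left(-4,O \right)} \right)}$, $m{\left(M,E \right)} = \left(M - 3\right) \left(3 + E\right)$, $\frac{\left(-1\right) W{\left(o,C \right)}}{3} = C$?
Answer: $529200$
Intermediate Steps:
$W{\left(o,C \right)} = - 3 C$
$m{\left(M,E \right)} = \left(-3 + M\right) \left(3 + E\right)$
$a{\left(D \right)} = 25 D$
$R = 8$ ($R = 4 + 4 = 8$)
$Z{\left(O \right)} = \left(-12 + 12 O\right)^{2}$ ($Z{\left(O \right)} = \left(-9 - 3 \left(- 3 O\right) + 3 \left(-1\right) + - 3 O \left(-1\right)\right)^{2} = \left(-9 + 9 O - 3 + 3 O\right)^{2} = \left(-12 + 12 O\right)^{2}$)
$a{\left(3 \right)} Z{\left(R \right)} = 25 \cdot 3 \cdot 144 \left(-1 + 8\right)^{2} = 75 \cdot 144 \cdot 7^{2} = 75 \cdot 144 \cdot 49 = 75 \cdot 7056 = 529200$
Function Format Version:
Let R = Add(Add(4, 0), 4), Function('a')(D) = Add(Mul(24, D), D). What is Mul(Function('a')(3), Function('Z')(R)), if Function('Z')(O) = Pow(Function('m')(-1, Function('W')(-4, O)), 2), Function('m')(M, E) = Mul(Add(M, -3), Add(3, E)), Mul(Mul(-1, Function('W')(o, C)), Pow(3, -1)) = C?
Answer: 529200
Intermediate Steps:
Function('W')(o, C) = Mul(-3, C)
Function('m')(M, E) = Mul(Add(-3, M), Add(3, E))
Function('a')(D) = Mul(25, D)
R = 8 (R = Add(4, 4) = 8)
Function('Z')(O) = Pow(Add(-12, Mul(12, O)), 2) (Function('Z')(O) = Pow(Add(-9, Mul(-3, Mul(-3, O)), Mul(3, -1), Mul(Mul(-3, O), -1)), 2) = Pow(Add(-9, Mul(9, O), -3, Mul(3, O)), 2) = Pow(Add(-12, Mul(12, O)), 2))
Mul(Function('a')(3), Function('Z')(R)) = Mul(Mul(25, 3), Mul(144, Pow(Add(-1, 8), 2))) = Mul(75, Mul(144, Pow(7, 2))) = Mul(75, Mul(144, 49)) = Mul(75, 7056) = 529200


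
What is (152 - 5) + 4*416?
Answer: 1811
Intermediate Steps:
(152 - 5) + 4*416 = 147 + 1664 = 1811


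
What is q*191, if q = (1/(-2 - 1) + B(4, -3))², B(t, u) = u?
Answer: 19100/9 ≈ 2122.2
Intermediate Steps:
q = 100/9 (q = (1/(-2 - 1) - 3)² = (1/(-3) - 3)² = (-⅓ - 3)² = (-10/3)² = 100/9 ≈ 11.111)
q*191 = (100/9)*191 = 19100/9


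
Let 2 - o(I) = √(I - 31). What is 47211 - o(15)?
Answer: 47209 + 4*I ≈ 47209.0 + 4.0*I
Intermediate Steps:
o(I) = 2 - √(-31 + I) (o(I) = 2 - √(I - 31) = 2 - √(-31 + I))
47211 - o(15) = 47211 - (2 - √(-31 + 15)) = 47211 - (2 - √(-16)) = 47211 - (2 - 4*I) = 47211 + (-2 + 4*I) = 47209 + 4*I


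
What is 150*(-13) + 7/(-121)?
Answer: -235957/121 ≈ -1950.1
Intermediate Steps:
150*(-13) + 7/(-121) = -1950 + 7*(-1/121) = -1950 - 7/121 = -235957/121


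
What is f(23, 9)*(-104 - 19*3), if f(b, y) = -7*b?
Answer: 25921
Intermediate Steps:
f(23, 9)*(-104 - 19*3) = (-7*23)*(-104 - 19*3) = -161*(-104 - 57) = -161*(-161) = 25921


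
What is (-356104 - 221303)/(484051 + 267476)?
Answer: -192469/250509 ≈ -0.76831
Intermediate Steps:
(-356104 - 221303)/(484051 + 267476) = -577407/751527 = -577407*1/751527 = -192469/250509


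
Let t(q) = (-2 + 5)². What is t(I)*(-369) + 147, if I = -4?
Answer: -3174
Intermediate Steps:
t(q) = 9 (t(q) = 3² = 9)
t(I)*(-369) + 147 = 9*(-369) + 147 = -3321 + 147 = -3174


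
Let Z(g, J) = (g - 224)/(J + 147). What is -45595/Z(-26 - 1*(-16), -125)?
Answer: 501545/117 ≈ 4286.7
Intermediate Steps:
Z(g, J) = (-224 + g)/(147 + J)
-45595/Z(-26 - 1*(-16), -125) = -45595*(147 - 125)/(-224 + (-26 - 1*(-16))) = -45595*22/(-224 + (-26 + 16)) = -45595*22/(-224 - 10) = -45595/((1/22)*(-234)) = -45595/(-117/11) = -45595*(-11/117) = 501545/117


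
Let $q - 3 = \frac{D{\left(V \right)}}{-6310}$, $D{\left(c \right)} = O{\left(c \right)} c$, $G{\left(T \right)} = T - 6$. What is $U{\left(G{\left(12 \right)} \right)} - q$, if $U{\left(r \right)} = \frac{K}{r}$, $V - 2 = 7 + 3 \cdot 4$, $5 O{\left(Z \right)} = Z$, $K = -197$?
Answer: $- \frac{1695151}{47325} \approx -35.819$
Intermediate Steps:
$O{\left(Z \right)} = \frac{Z}{5}$
$G{\left(T \right)} = -6 + T$ ($G{\left(T \right)} = T - 6 = -6 + T$)
$V = 21$ ($V = 2 + \left(7 + 3 \cdot 4\right) = 2 + \left(7 + 12\right) = 2 + 19 = 21$)
$D{\left(c \right)} = \frac{c^{2}}{5}$ ($D{\left(c \right)} = \frac{c}{5} c = \frac{c^{2}}{5}$)
$q = \frac{94209}{31550}$ ($q = 3 + \frac{\frac{1}{5} \cdot 21^{2}}{-6310} = 3 + \frac{1}{5} \cdot 441 \left(- \frac{1}{6310}\right) = 3 + \frac{441}{5} \left(- \frac{1}{6310}\right) = 3 - \frac{441}{31550} = \frac{94209}{31550} \approx 2.986$)
$U{\left(r \right)} = - \frac{197}{r}$
$U{\left(G{\left(12 \right)} \right)} - q = - \frac{197}{-6 + 12} - \frac{94209}{31550} = - \frac{197}{6} - \frac{94209}{31550} = - \frac{1695151}{47325}$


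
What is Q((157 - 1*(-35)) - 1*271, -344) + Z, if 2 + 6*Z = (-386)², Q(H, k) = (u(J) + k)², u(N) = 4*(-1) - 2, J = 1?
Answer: 441997/3 ≈ 1.4733e+5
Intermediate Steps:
u(N) = -6 (u(N) = -4 - 2 = -6)
Q(H, k) = (-6 + k)²
Z = 74497/3 (Z = -⅓ + (⅙)*(-386)² = -⅓ + (⅙)*148996 = -⅓ + 74498/3 = 74497/3 ≈ 24832.)
Q((157 - 1*(-35)) - 1*271, -344) + Z = (-6 - 344)² + 74497/3 = (-350)² + 74497/3 = 122500 + 74497/3 = 441997/3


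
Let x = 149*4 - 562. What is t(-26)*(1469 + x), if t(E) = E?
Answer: -39078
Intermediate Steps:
x = 34 (x = 596 - 562 = 34)
t(-26)*(1469 + x) = -26*(1469 + 34) = -26*1503 = -39078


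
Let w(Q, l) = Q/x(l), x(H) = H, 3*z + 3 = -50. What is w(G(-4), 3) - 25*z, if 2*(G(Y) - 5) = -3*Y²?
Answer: 1306/3 ≈ 435.33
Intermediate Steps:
z = -53/3 (z = -1 + (⅓)*(-50) = -1 - 50/3 = -53/3 ≈ -17.667)
G(Y) = 5 - 3*Y²/2 (G(Y) = 5 + (-3*Y²)/2 = 5 - 3*Y²/2)
w(Q, l) = Q/l
w(G(-4), 3) - 25*z = (5 - 3/2*(-4)²)/3 - 25*(-53/3) = (5 - 3/2*16)*(⅓) + 1325/3 = (5 - 24)*(⅓) + 1325/3 = -19*⅓ + 1325/3 = -19/3 + 1325/3 = 1306/3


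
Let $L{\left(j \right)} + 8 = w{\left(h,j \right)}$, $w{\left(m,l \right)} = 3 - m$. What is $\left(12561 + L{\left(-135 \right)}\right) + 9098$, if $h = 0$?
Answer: $21654$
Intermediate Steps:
$L{\left(j \right)} = -5$ ($L{\left(j \right)} = -8 + \left(3 - 0\right) = -8 + \left(3 + 0\right) = -8 + 3 = -5$)
$\left(12561 + L{\left(-135 \right)}\right) + 9098 = \left(12561 - 5\right) + 9098 = 12556 + 9098 = 21654$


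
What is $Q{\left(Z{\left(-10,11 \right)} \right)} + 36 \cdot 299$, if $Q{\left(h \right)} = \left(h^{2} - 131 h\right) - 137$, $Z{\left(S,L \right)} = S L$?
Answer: $37137$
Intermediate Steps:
$Z{\left(S,L \right)} = L S$
$Q{\left(h \right)} = -137 + h^{2} - 131 h$
$Q{\left(Z{\left(-10,11 \right)} \right)} + 36 \cdot 299 = \left(-137 + \left(11 \left(-10\right)\right)^{2} - 131 \cdot 11 \left(-10\right)\right) + 36 \cdot 299 = \left(-137 + \left(-110\right)^{2} - -14410\right) + 10764 = \left(-137 + 12100 + 14410\right) + 10764 = 26373 + 10764 = 37137$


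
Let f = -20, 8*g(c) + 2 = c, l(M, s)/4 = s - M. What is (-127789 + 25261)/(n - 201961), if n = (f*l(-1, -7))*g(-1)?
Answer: 102528/202141 ≈ 0.50721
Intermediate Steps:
l(M, s) = -4*M + 4*s (l(M, s) = 4*(s - M) = -4*M + 4*s)
g(c) = -¼ + c/8
n = -180 (n = (-20*(-4*(-1) + 4*(-7)))*(-¼ + (⅛)*(-1)) = (-20*(4 - 28))*(-¼ - ⅛) = -20*(-24)*(-3/8) = 480*(-3/8) = -180)
(-127789 + 25261)/(n - 201961) = (-127789 + 25261)/(-180 - 201961) = -102528/(-202141) = -102528*(-1/202141) = 102528/202141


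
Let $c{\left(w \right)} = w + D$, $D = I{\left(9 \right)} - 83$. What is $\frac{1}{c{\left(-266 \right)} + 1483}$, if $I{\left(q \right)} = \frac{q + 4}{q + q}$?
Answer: $\frac{18}{20425} \approx 0.00088127$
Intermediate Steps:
$I{\left(q \right)} = \frac{4 + q}{2 q}$
$D = - \frac{1481}{18}$ ($D = \frac{4 + 9}{2 \cdot 9} - 83 = \frac{1}{2} \cdot \frac{1}{9} \cdot 13 - 83 = \frac{13}{18} - 83 = - \frac{1481}{18} \approx -82.278$)
$c{\left(w \right)} = - \frac{1481}{18} + w$ ($c{\left(w \right)} = w - \frac{1481}{18} = - \frac{1481}{18} + w$)
$\frac{1}{c{\left(-266 \right)} + 1483} = \frac{1}{\left(- \frac{1481}{18} - 266\right) + 1483} = \frac{1}{- \frac{6269}{18} + 1483} = \frac{1}{\frac{20425}{18}} = \frac{18}{20425}$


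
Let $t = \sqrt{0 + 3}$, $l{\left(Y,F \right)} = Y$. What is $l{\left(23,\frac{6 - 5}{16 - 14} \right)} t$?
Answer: $23 \sqrt{3} \approx 39.837$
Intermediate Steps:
$t = \sqrt{3} \approx 1.732$
$l{\left(23,\frac{6 - 5}{16 - 14} \right)} t = 23 \sqrt{3}$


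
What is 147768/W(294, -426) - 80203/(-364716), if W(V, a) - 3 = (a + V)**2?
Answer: 18430350523/2118635244 ≈ 8.6992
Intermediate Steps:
W(V, a) = 3 + (V + a)**2 (W(V, a) = 3 + (a + V)**2 = 3 + (V + a)**2)
147768/W(294, -426) - 80203/(-364716) = 147768/(3 + (294 - 426)**2) - 80203/(-364716) = 147768/(3 + (-132)**2) - 80203*(-1/364716) = 147768/(3 + 17424) + 80203/364716 = 147768/17427 + 80203/364716 = 147768*(1/17427) + 80203/364716 = 49256/5809 + 80203/364716 = 18430350523/2118635244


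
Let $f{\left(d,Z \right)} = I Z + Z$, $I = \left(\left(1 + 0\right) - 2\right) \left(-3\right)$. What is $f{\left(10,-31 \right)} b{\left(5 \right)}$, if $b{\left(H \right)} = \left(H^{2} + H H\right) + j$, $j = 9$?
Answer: $-7316$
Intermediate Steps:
$I = 3$ ($I = \left(1 - 2\right) \left(-3\right) = \left(-1\right) \left(-3\right) = 3$)
$f{\left(d,Z \right)} = 4 Z$ ($f{\left(d,Z \right)} = 3 Z + Z = 4 Z$)
$b{\left(H \right)} = 9 + 2 H^{2}$ ($b{\left(H \right)} = \left(H^{2} + H H\right) + 9 = \left(H^{2} + H^{2}\right) + 9 = 2 H^{2} + 9 = 9 + 2 H^{2}$)
$f{\left(10,-31 \right)} b{\left(5 \right)} = 4 \left(-31\right) \left(9 + 2 \cdot 5^{2}\right) = - 124 \left(9 + 2 \cdot 25\right) = - 124 \left(9 + 50\right) = \left(-124\right) 59 = -7316$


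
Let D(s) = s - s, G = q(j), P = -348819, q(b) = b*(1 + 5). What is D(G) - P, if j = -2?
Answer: 348819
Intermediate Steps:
q(b) = 6*b (q(b) = b*6 = 6*b)
G = -12 (G = 6*(-2) = -12)
D(s) = 0
D(G) - P = 0 - 1*(-348819) = 0 + 348819 = 348819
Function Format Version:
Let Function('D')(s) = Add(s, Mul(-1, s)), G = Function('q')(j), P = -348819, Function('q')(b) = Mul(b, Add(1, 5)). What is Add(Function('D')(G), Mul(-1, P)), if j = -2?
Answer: 348819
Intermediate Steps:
Function('q')(b) = Mul(6, b) (Function('q')(b) = Mul(b, 6) = Mul(6, b))
G = -12 (G = Mul(6, -2) = -12)
Function('D')(s) = 0
Add(Function('D')(G), Mul(-1, P)) = Add(0, Mul(-1, -348819)) = Add(0, 348819) = 348819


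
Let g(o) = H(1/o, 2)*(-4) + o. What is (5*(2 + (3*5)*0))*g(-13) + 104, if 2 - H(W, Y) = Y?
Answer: -26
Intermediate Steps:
H(W, Y) = 2 - Y
g(o) = o (g(o) = (2 - 1*2)*(-4) + o = (2 - 2)*(-4) + o = 0*(-4) + o = 0 + o = o)
(5*(2 + (3*5)*0))*g(-13) + 104 = (5*(2 + (3*5)*0))*(-13) + 104 = (5*(2 + 15*0))*(-13) + 104 = (5*(2 + 0))*(-13) + 104 = (5*2)*(-13) + 104 = 10*(-13) + 104 = -130 + 104 = -26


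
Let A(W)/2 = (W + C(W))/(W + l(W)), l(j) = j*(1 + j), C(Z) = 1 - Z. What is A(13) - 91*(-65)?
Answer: 1153427/195 ≈ 5915.0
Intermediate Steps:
A(W) = 2/(W + W*(1 + W)) (A(W) = 2*((W + (1 - W))/(W + W*(1 + W))) = 2*(1/(W + W*(1 + W))) = 2/(W + W*(1 + W)))
A(13) - 91*(-65) = 2/(13*(2 + 13)) - 91*(-65) = 2*(1/13)/15 + 5915 = 2*(1/13)*(1/15) + 5915 = 2/195 + 5915 = 1153427/195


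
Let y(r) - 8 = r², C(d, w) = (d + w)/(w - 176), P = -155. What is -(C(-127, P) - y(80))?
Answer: 2120766/331 ≈ 6407.1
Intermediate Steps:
C(d, w) = (d + w)/(-176 + w)
y(r) = 8 + r²
-(C(-127, P) - y(80)) = -((-127 - 155)/(-176 - 155) - (8 + 80²)) = -(-282/(-331) - (8 + 6400)) = -(-1/331*(-282) - 1*6408) = -(282/331 - 6408) = -1*(-2120766/331) = 2120766/331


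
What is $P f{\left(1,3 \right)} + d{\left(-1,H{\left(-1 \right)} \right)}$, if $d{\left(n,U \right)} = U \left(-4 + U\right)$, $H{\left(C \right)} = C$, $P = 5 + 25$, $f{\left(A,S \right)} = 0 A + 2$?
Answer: $65$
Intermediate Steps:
$f{\left(A,S \right)} = 2$ ($f{\left(A,S \right)} = 0 + 2 = 2$)
$P = 30$
$P f{\left(1,3 \right)} + d{\left(-1,H{\left(-1 \right)} \right)} = 30 \cdot 2 - \left(-4 - 1\right) = 60 - -5 = 60 + 5 = 65$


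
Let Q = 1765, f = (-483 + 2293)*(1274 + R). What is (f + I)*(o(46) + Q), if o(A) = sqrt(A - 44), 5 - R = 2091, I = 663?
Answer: -2592885605 - 1469057*sqrt(2) ≈ -2.5950e+9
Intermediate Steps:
R = -2086 (R = 5 - 1*2091 = 5 - 2091 = -2086)
f = -1469720 (f = (-483 + 2293)*(1274 - 2086) = 1810*(-812) = -1469720)
o(A) = sqrt(-44 + A)
(f + I)*(o(46) + Q) = (-1469720 + 663)*(sqrt(-44 + 46) + 1765) = -1469057*(sqrt(2) + 1765) = -1469057*(1765 + sqrt(2)) = -2592885605 - 1469057*sqrt(2)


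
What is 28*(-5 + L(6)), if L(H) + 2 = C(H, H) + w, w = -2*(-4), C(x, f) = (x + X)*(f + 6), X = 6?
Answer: 4060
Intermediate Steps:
C(x, f) = (6 + f)*(6 + x) (C(x, f) = (x + 6)*(f + 6) = (6 + x)*(6 + f) = (6 + f)*(6 + x))
w = 8
L(H) = 42 + H² + 12*H (L(H) = -2 + ((36 + 6*H + 6*H + H*H) + 8) = -2 + ((36 + 6*H + 6*H + H²) + 8) = -2 + ((36 + H² + 12*H) + 8) = -2 + (44 + H² + 12*H) = 42 + H² + 12*H)
28*(-5 + L(6)) = 28*(-5 + (42 + 6² + 12*6)) = 28*(-5 + (42 + 36 + 72)) = 28*(-5 + 150) = 28*145 = 4060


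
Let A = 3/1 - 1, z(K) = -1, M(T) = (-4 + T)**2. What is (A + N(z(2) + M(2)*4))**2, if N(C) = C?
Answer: 289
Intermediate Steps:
A = 2 (A = 1*3 - 1 = 3 - 1 = 2)
(A + N(z(2) + M(2)*4))**2 = (2 + (-1 + (-4 + 2)**2*4))**2 = (2 + (-1 + (-2)**2*4))**2 = (2 + (-1 + 4*4))**2 = (2 + (-1 + 16))**2 = (2 + 15)**2 = 17**2 = 289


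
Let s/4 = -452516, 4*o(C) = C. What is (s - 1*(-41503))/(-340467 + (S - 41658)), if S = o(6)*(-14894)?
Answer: 1768561/404466 ≈ 4.3726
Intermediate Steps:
o(C) = C/4
S = -22341 (S = ((1/4)*6)*(-14894) = (3/2)*(-14894) = -22341)
s = -1810064 (s = 4*(-452516) = -1810064)
(s - 1*(-41503))/(-340467 + (S - 41658)) = (-1810064 - 1*(-41503))/(-340467 + (-22341 - 41658)) = (-1810064 + 41503)/(-340467 - 63999) = -1768561/(-404466) = -1768561*(-1/404466) = 1768561/404466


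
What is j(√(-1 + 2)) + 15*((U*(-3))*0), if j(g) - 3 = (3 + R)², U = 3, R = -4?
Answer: 4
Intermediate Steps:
j(g) = 4 (j(g) = 3 + (3 - 4)² = 3 + (-1)² = 3 + 1 = 4)
j(√(-1 + 2)) + 15*((U*(-3))*0) = 4 + 15*((3*(-3))*0) = 4 + 15*(-9*0) = 4 + 15*0 = 4 + 0 = 4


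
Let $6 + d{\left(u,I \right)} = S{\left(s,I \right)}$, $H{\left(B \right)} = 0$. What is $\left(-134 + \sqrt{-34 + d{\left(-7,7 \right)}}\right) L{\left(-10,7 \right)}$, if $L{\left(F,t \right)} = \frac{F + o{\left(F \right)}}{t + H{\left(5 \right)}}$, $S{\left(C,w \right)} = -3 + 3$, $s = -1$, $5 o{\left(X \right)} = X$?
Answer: $\frac{1608}{7} - \frac{24 i \sqrt{10}}{7} \approx 229.71 - 10.842 i$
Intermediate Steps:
$o{\left(X \right)} = \frac{X}{5}$
$S{\left(C,w \right)} = 0$
$d{\left(u,I \right)} = -6$ ($d{\left(u,I \right)} = -6 + 0 = -6$)
$L{\left(F,t \right)} = \frac{6 F}{5 t}$ ($L{\left(F,t \right)} = \frac{F + \frac{F}{5}}{t + 0} = \frac{\frac{6}{5} F}{t} = \frac{6 F}{5 t}$)
$\left(-134 + \sqrt{-34 + d{\left(-7,7 \right)}}\right) L{\left(-10,7 \right)} = \left(-134 + \sqrt{-34 - 6}\right) \frac{6}{5} \left(-10\right) \frac{1}{7} = \left(-134 + \sqrt{-40}\right) \frac{6}{5} \left(-10\right) \frac{1}{7} = \left(-134 + 2 i \sqrt{10}\right) \left(- \frac{12}{7}\right) = \frac{1608}{7} - \frac{24 i \sqrt{10}}{7}$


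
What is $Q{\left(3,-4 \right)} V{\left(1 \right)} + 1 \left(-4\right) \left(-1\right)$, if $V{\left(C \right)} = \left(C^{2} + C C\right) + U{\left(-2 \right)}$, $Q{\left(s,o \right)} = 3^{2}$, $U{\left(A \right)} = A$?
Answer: $4$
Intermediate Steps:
$Q{\left(s,o \right)} = 9$
$V{\left(C \right)} = -2 + 2 C^{2}$ ($V{\left(C \right)} = \left(C^{2} + C C\right) - 2 = \left(C^{2} + C^{2}\right) - 2 = 2 C^{2} - 2 = -2 + 2 C^{2}$)
$Q{\left(3,-4 \right)} V{\left(1 \right)} + 1 \left(-4\right) \left(-1\right) = 9 \left(-2 + 2 \cdot 1^{2}\right) + 1 \left(-4\right) \left(-1\right) = 9 \left(-2 + 2 \cdot 1\right) - -4 = 9 \left(-2 + 2\right) + 4 = 9 \cdot 0 + 4 = 0 + 4 = 4$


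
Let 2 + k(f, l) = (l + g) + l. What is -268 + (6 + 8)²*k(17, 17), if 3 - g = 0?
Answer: 6592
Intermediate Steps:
g = 3 (g = 3 - 1*0 = 3 + 0 = 3)
k(f, l) = 1 + 2*l (k(f, l) = -2 + ((l + 3) + l) = -2 + ((3 + l) + l) = -2 + (3 + 2*l) = 1 + 2*l)
-268 + (6 + 8)²*k(17, 17) = -268 + (6 + 8)²*(1 + 2*17) = -268 + 14²*(1 + 34) = -268 + 196*35 = -268 + 6860 = 6592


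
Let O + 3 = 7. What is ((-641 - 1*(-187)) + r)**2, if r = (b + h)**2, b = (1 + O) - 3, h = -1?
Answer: 205209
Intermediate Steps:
O = 4 (O = -3 + 7 = 4)
b = 2 (b = (1 + 4) - 3 = 5 - 3 = 2)
r = 1 (r = (2 - 1)**2 = 1**2 = 1)
((-641 - 1*(-187)) + r)**2 = ((-641 - 1*(-187)) + 1)**2 = ((-641 + 187) + 1)**2 = (-454 + 1)**2 = (-453)**2 = 205209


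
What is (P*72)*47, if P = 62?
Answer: 209808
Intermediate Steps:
(P*72)*47 = (62*72)*47 = 4464*47 = 209808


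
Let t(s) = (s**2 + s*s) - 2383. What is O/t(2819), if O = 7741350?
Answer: 7741350/15891139 ≈ 0.48715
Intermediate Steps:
t(s) = -2383 + 2*s**2 (t(s) = (s**2 + s**2) - 2383 = 2*s**2 - 2383 = -2383 + 2*s**2)
O/t(2819) = 7741350/(-2383 + 2*2819**2) = 7741350/(-2383 + 2*7946761) = 7741350/(-2383 + 15893522) = 7741350/15891139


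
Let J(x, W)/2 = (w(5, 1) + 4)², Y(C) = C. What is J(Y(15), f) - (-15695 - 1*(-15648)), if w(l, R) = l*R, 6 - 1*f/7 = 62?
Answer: 209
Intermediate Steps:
f = -392 (f = 42 - 7*62 = 42 - 434 = -392)
w(l, R) = R*l
J(x, W) = 162 (J(x, W) = 2*(1*5 + 4)² = 2*(5 + 4)² = 2*9² = 2*81 = 162)
J(Y(15), f) - (-15695 - 1*(-15648)) = 162 - (-15695 - 1*(-15648)) = 162 - (-15695 + 15648) = 162 - 1*(-47) = 162 + 47 = 209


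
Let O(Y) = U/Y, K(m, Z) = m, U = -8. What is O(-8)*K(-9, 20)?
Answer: -9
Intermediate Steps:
O(Y) = -8/Y
O(-8)*K(-9, 20) = -8/(-8)*(-9) = -8*(-1/8)*(-9) = 1*(-9) = -9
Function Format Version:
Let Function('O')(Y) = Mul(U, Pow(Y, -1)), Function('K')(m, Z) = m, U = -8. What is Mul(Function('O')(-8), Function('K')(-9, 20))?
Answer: -9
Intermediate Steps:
Function('O')(Y) = Mul(-8, Pow(Y, -1))
Mul(Function('O')(-8), Function('K')(-9, 20)) = Mul(Mul(-8, Pow(-8, -1)), -9) = Mul(Mul(-8, Rational(-1, 8)), -9) = Mul(1, -9) = -9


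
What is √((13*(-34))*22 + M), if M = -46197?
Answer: I*√55921 ≈ 236.48*I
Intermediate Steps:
√((13*(-34))*22 + M) = √((13*(-34))*22 - 46197) = √(-442*22 - 46197) = √(-9724 - 46197) = √(-55921) = I*√55921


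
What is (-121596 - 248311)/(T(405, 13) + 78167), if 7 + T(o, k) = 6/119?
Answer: -44018933/9301046 ≈ -4.7327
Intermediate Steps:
T(o, k) = -827/119 (T(o, k) = -7 + 6/119 = -827/119)
(-121596 - 248311)/(T(405, 13) + 78167) = (-121596 - 248311)/(-827/119 + 78167) = -369907/9301046/119 = -369907*119/9301046 = -44018933/9301046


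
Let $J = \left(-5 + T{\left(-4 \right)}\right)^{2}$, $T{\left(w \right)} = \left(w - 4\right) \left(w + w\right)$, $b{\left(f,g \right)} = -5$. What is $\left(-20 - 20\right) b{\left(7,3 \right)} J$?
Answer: $696200$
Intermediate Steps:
$T{\left(w \right)} = 2 w \left(-4 + w\right)$ ($T{\left(w \right)} = \left(-4 + w\right) 2 w = 2 w \left(-4 + w\right)$)
$J = 3481$ ($J = \left(-5 + 2 \left(-4\right) \left(-4 - 4\right)\right)^{2} = \left(-5 + 2 \left(-4\right) \left(-8\right)\right)^{2} = \left(-5 + 64\right)^{2} = 59^{2} = 3481$)
$\left(-20 - 20\right) b{\left(7,3 \right)} J = \left(-20 - 20\right) \left(-5\right) 3481 = \left(-40\right) \left(-5\right) 3481 = 200 \cdot 3481 = 696200$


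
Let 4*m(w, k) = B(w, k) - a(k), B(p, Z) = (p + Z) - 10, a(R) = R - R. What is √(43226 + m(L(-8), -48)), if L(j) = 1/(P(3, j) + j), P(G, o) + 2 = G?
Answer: √8469447/14 ≈ 207.87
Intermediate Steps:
a(R) = 0
B(p, Z) = -10 + Z + p (B(p, Z) = (Z + p) - 10 = -10 + Z + p)
P(G, o) = -2 + G
L(j) = 1/(1 + j) (L(j) = 1/((-2 + 3) + j) = 1/(1 + j))
m(w, k) = -5/2 + k/4 + w/4 (m(w, k) = ((-10 + k + w) - 1*0)/4 = ((-10 + k + w) + 0)/4 = (-10 + k + w)/4 = -5/2 + k/4 + w/4)
√(43226 + m(L(-8), -48)) = √(43226 + (-5/2 + (¼)*(-48) + 1/(4*(1 - 8)))) = √(43226 + (-5/2 - 12 + (¼)/(-7))) = √(43226 + (-5/2 - 12 + (¼)*(-⅐))) = √(43226 + (-5/2 - 12 - 1/28)) = √(43226 - 407/28) = √(1209921/28) = √8469447/14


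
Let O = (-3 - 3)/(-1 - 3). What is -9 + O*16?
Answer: 15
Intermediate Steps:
O = 3/2 (O = -6/(-4) = -6*(-¼) = 3/2 ≈ 1.5000)
-9 + O*16 = -9 + (3/2)*16 = -9 + 24 = 15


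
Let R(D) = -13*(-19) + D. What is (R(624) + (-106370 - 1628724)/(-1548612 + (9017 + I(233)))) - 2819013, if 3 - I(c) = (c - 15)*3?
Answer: -2170315103919/770123 ≈ -2.8181e+6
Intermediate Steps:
I(c) = 48 - 3*c (I(c) = 3 - (c - 15)*3 = 3 - (-15 + c)*3 = 3 - (-45 + 3*c) = 3 + (45 - 3*c) = 48 - 3*c)
R(D) = 247 + D
(R(624) + (-106370 - 1628724)/(-1548612 + (9017 + I(233)))) - 2819013 = ((247 + 624) + (-106370 - 1628724)/(-1548612 + (9017 + (48 - 3*233)))) - 2819013 = (871 - 1735094/(-1548612 + (9017 + (48 - 699)))) - 2819013 = (871 - 1735094/(-1548612 + (9017 - 651))) - 2819013 = (871 - 1735094/(-1548612 + 8366)) - 2819013 = (871 - 1735094/(-1540246)) - 2819013 = (871 - 1735094*(-1/1540246)) - 2819013 = (871 + 867547/770123) - 2819013 = 671644680/770123 - 2819013 = -2170315103919/770123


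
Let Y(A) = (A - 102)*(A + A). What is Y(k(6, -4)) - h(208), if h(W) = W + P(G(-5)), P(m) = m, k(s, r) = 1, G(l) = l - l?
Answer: -410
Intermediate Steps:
G(l) = 0
Y(A) = 2*A*(-102 + A) (Y(A) = (-102 + A)*(2*A) = 2*A*(-102 + A))
h(W) = W (h(W) = W + 0 = W)
Y(k(6, -4)) - h(208) = 2*1*(-102 + 1) - 1*208 = 2*1*(-101) - 208 = -202 - 208 = -410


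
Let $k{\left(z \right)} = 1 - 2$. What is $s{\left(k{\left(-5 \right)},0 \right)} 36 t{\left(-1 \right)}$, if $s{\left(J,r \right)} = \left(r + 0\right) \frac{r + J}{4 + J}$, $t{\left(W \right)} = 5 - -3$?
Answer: $0$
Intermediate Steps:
$k{\left(z \right)} = -1$
$t{\left(W \right)} = 8$ ($t{\left(W \right)} = 5 + 3 = 8$)
$s{\left(J,r \right)} = \frac{r \left(J + r\right)}{4 + J}$ ($s{\left(J,r \right)} = r \frac{J + r}{4 + J} = \frac{r \left(J + r\right)}{4 + J}$)
$s{\left(k{\left(-5 \right)},0 \right)} 36 t{\left(-1 \right)} = \frac{0 \left(-1 + 0\right)}{4 - 1} \cdot 36 \cdot 8 = 0 \cdot \frac{1}{3} \left(-1\right) 36 \cdot 8 = 0 \cdot 36 \cdot 8 = 0 \cdot 8 = 0$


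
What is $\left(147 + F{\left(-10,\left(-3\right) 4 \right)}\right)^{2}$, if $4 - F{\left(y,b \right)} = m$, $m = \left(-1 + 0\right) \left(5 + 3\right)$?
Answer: $25281$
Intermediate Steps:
$m = -8$ ($m = \left(-1\right) 8 = -8$)
$F{\left(y,b \right)} = 12$ ($F{\left(y,b \right)} = 4 - -8 = 4 + 8 = 12$)
$\left(147 + F{\left(-10,\left(-3\right) 4 \right)}\right)^{2} = \left(147 + 12\right)^{2} = 159^{2} = 25281$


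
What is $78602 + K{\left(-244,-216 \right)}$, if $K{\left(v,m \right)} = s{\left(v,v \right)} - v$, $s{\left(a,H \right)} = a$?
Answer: $78602$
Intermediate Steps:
$K{\left(v,m \right)} = 0$ ($K{\left(v,m \right)} = v - v = 0$)
$78602 + K{\left(-244,-216 \right)} = 78602 + 0 = 78602$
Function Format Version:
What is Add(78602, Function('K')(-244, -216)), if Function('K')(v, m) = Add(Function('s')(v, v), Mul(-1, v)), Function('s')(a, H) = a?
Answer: 78602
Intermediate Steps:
Function('K')(v, m) = 0 (Function('K')(v, m) = Add(v, Mul(-1, v)) = 0)
Add(78602, Function('K')(-244, -216)) = Add(78602, 0) = 78602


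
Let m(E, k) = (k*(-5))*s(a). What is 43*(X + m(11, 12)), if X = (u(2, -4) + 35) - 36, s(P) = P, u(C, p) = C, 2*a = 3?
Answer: -3827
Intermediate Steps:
a = 3/2 (a = (½)*3 = 3/2 ≈ 1.5000)
m(E, k) = -15*k/2 (m(E, k) = (k*(-5))*(3/2) = -5*k*(3/2) = -15*k/2)
X = 1 (X = (2 + 35) - 36 = 37 - 36 = 1)
43*(X + m(11, 12)) = 43*(1 - 15/2*12) = 43*(1 - 90) = 43*(-89) = -3827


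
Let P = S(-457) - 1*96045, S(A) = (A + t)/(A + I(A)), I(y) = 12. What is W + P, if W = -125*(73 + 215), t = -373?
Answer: -11751839/89 ≈ -1.3204e+5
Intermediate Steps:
S(A) = (-373 + A)/(12 + A) (S(A) = (A - 373)/(A + 12) = (-373 + A)/(12 + A))
W = -36000 (W = -125*288 = -36000)
P = -8547839/89 (P = (-373 - 457)/(12 - 457) - 1*96045 = -830/(-445) - 96045 = -1/445*(-830) - 96045 = 166/89 - 96045 = -8547839/89 ≈ -96043.)
W + P = -36000 - 8547839/89 = -11751839/89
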